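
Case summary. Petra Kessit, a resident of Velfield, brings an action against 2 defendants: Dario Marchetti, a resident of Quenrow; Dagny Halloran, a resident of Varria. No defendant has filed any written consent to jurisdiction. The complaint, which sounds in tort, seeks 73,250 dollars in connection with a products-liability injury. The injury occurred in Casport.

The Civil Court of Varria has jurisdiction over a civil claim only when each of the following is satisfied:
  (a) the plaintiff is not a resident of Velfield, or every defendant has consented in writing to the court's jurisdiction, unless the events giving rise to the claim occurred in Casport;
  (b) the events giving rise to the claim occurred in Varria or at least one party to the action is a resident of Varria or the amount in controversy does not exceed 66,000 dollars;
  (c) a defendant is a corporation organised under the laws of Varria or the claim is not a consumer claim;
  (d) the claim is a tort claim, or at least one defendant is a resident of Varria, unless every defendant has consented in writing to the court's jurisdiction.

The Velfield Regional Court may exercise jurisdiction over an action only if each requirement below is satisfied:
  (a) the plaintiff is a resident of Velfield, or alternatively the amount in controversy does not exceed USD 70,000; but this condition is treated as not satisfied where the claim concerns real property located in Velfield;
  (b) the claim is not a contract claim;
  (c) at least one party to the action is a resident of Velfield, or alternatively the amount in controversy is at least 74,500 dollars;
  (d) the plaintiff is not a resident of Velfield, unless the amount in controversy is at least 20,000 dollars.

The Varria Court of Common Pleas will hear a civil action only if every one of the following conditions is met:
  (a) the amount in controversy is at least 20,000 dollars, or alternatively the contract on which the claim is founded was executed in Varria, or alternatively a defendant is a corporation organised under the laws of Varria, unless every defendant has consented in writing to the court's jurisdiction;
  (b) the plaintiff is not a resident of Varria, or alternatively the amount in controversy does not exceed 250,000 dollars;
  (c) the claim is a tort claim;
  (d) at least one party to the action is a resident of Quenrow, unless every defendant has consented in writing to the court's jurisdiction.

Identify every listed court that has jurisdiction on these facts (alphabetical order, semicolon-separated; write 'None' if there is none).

the Civil Court of Varria; the Varria Court of Common Pleas; the Velfield Regional Court

The Civil Court of Varria:
  (a) The plaintiff resides in Velfield; no such written consent has been filed — no alternative holds. The proviso rescues it, though: the operative events occurred in Casport. Met.
  (b) Dagny Halloran resides in Varria, so this disjunct is met. Condition met.
  (c) The claim is a tort claim, not a consumer claim — that alternative is enough. Satisfied.
  (d) The claim is a tort claim — that alternative is enough. Satisfied.
  → Every requirement is satisfied — jurisdiction.
The Velfield Regional Court:
  (a) The plaintiff resides in Velfield, which satisfies one of the alternatives. The carve-out does not apply: the claim does not concern real property. Satisfied.
  (b) The claim is a tort claim, not a contract claim. Satisfied.
  (c) Petra Kessit resides in Velfield, which satisfies one of the alternatives. Satisfied.
  (d) The plaintiff resides in Velfield. However, the amount in controversy is USD 73,250, which meets the 20,000 dollars floor, so the 'unless' proviso supplies this condition. Satisfied.
  → Every requirement is satisfied — jurisdiction.
The Varria Court of Common Pleas:
  (a) The amount in controversy is 73,250 dollars, which meets the USD 20,000 floor, so this disjunct is met. Condition met.
  (b) The plaintiff resides in Velfield, which is not Varria, so this disjunct is met. Condition met.
  (c) The claim is a tort claim. Satisfied.
  (d) Dario Marchetti resides in Quenrow. Satisfied.
  → Every requirement is satisfied — jurisdiction.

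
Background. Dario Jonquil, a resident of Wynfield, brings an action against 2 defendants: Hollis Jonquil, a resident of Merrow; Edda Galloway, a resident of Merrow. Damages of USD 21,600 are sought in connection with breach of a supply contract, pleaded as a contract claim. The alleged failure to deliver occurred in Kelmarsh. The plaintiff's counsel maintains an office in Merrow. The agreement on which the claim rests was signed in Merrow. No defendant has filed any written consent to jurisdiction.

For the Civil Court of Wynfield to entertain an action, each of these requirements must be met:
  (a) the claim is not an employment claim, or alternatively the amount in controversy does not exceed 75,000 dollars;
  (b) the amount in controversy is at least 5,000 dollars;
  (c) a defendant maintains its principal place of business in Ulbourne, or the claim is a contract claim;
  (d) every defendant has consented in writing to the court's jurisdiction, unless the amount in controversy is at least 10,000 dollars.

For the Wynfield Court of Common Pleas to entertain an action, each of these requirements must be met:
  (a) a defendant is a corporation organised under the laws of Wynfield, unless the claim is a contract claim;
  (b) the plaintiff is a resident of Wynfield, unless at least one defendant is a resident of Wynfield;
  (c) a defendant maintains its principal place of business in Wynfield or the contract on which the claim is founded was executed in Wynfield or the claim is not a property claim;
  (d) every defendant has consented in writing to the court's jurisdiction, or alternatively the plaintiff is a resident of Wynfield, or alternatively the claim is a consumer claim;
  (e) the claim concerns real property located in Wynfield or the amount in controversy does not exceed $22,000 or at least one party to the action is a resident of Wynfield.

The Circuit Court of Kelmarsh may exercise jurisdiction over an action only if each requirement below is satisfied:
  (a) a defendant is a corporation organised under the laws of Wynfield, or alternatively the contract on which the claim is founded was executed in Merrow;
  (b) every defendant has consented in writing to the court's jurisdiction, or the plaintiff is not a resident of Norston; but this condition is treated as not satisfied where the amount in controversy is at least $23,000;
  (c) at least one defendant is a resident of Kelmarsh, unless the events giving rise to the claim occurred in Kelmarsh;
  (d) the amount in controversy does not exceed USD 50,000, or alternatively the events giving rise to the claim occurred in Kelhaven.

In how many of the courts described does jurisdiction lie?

3

The Civil Court of Wynfield:
  (a) The claim is a contract claim, not an employment claim, which satisfies one of the alternatives. Met.
  (b) The amount in controversy is 21,600 dollars, which meets the USD 5,000 floor. Met.
  (c) The claim is a contract claim, which satisfies one of the alternatives. Condition met.
  (d) No such written consent has been filed. However, the amount in controversy is $21,600, which meets the USD 10,000 floor, so the 'unless' proviso supplies this condition. Satisfied.
  → Jurisdiction lies.
The Wynfield Court of Common Pleas:
  (a) No defendant is a corporation. However, the claim is a contract claim, so the 'unless' proviso supplies this condition. Satisfied.
  (b) The plaintiff resides in Wynfield. Condition met.
  (c) The claim is a contract claim, not a property claim, so one alternative holds. Satisfied.
  (d) The plaintiff resides in Wynfield, so one alternative holds. Satisfied.
  (e) The amount in controversy is 21,600 dollars, within the $22,000 ceiling, so this disjunct is met. Condition met.
  → All conditions met; jurisdiction exists.
The Circuit Court of Kelmarsh:
  (a) The contract was executed in Merrow, so this disjunct is met. Satisfied.
  (b) The plaintiff resides in Wynfield, which is not Norston, so this disjunct is met. And the carve-out is inapplicable — the amount in controversy is $21,600, below the 23,000 dollars floor. Met.
  (c) No defendant resides in Kelmarsh (they reside in Merrow, Merrow). The proviso rescues it, though: the operative events occurred in Kelmarsh. Met.
  (d) The amount in controversy is 21,600 dollars, within the 50,000 dollars ceiling — that alternative is enough. Condition met.
  → The court has jurisdiction.
Courts with jurisdiction: the Civil Court of Wynfield, the Wynfield Court of Common Pleas, the Circuit Court of Kelmarsh — 3 in total.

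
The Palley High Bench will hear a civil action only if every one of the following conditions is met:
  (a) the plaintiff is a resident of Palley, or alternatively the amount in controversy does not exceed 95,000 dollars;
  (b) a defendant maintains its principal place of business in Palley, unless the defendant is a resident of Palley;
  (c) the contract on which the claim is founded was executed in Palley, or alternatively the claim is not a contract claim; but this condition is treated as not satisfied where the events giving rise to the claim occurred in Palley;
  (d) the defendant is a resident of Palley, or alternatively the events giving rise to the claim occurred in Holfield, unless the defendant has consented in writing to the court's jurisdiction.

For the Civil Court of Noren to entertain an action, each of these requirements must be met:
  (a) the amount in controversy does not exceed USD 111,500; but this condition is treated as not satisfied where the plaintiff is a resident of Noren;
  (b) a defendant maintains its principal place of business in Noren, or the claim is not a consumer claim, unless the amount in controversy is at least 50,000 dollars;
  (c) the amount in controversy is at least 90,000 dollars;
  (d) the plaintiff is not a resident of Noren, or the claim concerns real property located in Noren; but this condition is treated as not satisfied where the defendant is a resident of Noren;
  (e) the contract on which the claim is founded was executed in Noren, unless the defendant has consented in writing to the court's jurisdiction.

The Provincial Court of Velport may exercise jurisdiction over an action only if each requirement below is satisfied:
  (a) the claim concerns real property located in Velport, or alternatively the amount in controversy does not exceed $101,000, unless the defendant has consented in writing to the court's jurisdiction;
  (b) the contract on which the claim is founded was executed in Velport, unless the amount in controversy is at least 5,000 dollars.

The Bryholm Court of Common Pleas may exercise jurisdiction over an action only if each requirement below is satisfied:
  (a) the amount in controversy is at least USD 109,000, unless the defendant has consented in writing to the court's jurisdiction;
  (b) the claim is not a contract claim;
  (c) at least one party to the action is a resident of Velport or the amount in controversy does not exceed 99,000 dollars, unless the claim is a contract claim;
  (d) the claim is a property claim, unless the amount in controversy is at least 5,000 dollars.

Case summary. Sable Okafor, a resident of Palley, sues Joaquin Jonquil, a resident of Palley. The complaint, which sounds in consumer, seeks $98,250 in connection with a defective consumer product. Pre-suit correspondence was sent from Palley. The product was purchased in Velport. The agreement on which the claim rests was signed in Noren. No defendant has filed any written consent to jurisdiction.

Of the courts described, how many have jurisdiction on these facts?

3

The Palley High Bench:
  (a) The plaintiff resides in Palley, so one alternative holds. Condition met.
  (b) No defendant is a corporation. The proviso rescues it, though: the defendant resides in Palley. Satisfied.
  (c) The claim is a consumer claim, not a contract claim — that alternative is enough. And the carve-out is inapplicable — the operative events occurred in Velport, not Palley. Met.
  (d) The defendant resides in Palley, so one alternative holds. Satisfied.
  → The court has jurisdiction.
The Civil Court of Noren:
  (a) The amount in controversy is USD 98,250, within the 111,500 dollars ceiling. And the carve-out is inapplicable — the plaintiff resides in Palley, not Noren. Condition met.
  (b) No defendant is a corporation; the claim is a consumer claim — none of the alternatives is met. However, the amount in controversy is USD 98,250, which meets the 50,000 dollars floor, so the 'unless' proviso supplies this condition. Met.
  (c) The amount in controversy is 98,250 dollars, which meets the USD 90,000 floor. Condition met.
  (d) The plaintiff resides in Palley, which is not Noren — that alternative is enough. And the carve-out is inapplicable — the defendant resides in Palley, not Noren. Condition met.
  (e) The contract was executed in Noren. Met.
  → Jurisdiction lies.
The Provincial Court of Velport:
  (a) The amount in controversy is $98,250, within the $101,000 ceiling — that alternative is enough. Satisfied.
  (b) The contract was executed in Noren, not Velport. However, the amount in controversy is $98,250, which meets the $5,000 floor, so the 'unless' proviso supplies this condition. Condition met.
  → Every requirement is satisfied — jurisdiction.
The Bryholm Court of Common Pleas:
  (a) The amount in controversy is $98,250, below the $109,000 floor. And no such written consent has been filed, so the proviso does not save it. Not satisfied.
  (b) The claim is a consumer claim, not a contract claim. Satisfied.
  (c) The amount in controversy is 98,250 dollars, within the 99,000 dollars ceiling, so this disjunct is met. Condition met.
  (d) The claim is a consumer claim, not a property claim. However, the amount in controversy is 98,250 dollars, which meets the 5,000 dollars floor, so the 'unless' proviso supplies this condition. Met.
  → Not every requirement is met — no jurisdiction.
Courts with jurisdiction: the Palley High Bench, the Civil Court of Noren, the Provincial Court of Velport — 3 in total.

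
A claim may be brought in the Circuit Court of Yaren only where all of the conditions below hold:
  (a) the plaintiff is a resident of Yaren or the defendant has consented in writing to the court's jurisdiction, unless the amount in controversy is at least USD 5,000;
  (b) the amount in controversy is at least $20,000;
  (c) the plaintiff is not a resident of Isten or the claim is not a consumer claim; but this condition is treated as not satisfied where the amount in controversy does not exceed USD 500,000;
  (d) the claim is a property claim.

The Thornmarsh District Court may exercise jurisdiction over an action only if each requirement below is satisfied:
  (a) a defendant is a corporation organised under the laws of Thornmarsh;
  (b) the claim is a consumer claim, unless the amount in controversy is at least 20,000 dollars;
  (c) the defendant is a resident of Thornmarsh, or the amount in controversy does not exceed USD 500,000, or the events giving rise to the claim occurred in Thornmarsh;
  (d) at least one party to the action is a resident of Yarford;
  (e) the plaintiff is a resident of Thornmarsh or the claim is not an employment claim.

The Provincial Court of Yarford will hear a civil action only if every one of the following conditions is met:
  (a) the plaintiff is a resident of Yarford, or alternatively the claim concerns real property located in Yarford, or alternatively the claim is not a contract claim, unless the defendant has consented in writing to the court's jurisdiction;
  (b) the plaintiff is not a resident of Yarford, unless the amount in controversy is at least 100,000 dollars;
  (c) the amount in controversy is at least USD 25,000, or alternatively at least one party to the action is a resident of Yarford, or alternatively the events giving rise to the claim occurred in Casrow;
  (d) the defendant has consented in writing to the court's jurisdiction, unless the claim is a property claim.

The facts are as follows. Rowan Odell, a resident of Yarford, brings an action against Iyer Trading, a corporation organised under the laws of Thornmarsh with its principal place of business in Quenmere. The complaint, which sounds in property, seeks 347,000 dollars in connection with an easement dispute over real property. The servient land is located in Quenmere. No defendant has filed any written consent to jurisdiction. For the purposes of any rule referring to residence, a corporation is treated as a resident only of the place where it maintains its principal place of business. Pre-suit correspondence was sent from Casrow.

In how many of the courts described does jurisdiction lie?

The Circuit Court of Yaren:
  (a) The plaintiff resides in Yarford, not Yaren; no such written consent has been filed — none of the alternatives is met. However, the amount in controversy is USD 347,000, which meets the USD 5,000 floor, so the 'unless' proviso supplies this condition. Satisfied.
  (b) The amount in controversy is $347,000, which meets the 20,000 dollars floor. Satisfied.
  (c) The plaintiff resides in Yarford, which is not Isten, so this disjunct is met. However, the amount in controversy is USD 347,000, within the USD 500,000 ceiling, which falls within the stated exception and so defeats the condition. Condition not met.
  (d) The claim is a property claim. Met.
  → No jurisdiction.
The Thornmarsh District Court:
  (a) Iyer Trading is organised under the laws of Thornmarsh. Met.
  (b) The claim is a property claim, not a consumer claim. However, the amount in controversy is USD 347,000, which meets the $20,000 floor, so the 'unless' proviso supplies this condition. Condition met.
  (c) The amount in controversy is $347,000, within the 500,000 dollars ceiling, so this disjunct is met. Met.
  (d) Rowan Odell resides in Yarford. Satisfied.
  (e) The claim is a property claim, not an employment claim, so this disjunct is met. Satisfied.
  → Jurisdiction lies.
The Provincial Court of Yarford:
  (a) The plaintiff resides in Yarford, so this disjunct is met. Condition met.
  (b) The plaintiff resides in Yarford. But the amount in controversy is USD 347,000, which meets the USD 100,000 floor, and the 'unless' clause therefore excuses the requirement. Satisfied.
  (c) The amount in controversy is USD 347,000, which meets the 25,000 dollars floor, which satisfies one of the alternatives. Condition met.
  (d) No such written consent has been filed. However, the claim is a property claim, so the 'unless' proviso supplies this condition. Met.
  → All conditions met; jurisdiction exists.
Courts with jurisdiction: the Thornmarsh District Court, the Provincial Court of Yarford — 2 in total.

2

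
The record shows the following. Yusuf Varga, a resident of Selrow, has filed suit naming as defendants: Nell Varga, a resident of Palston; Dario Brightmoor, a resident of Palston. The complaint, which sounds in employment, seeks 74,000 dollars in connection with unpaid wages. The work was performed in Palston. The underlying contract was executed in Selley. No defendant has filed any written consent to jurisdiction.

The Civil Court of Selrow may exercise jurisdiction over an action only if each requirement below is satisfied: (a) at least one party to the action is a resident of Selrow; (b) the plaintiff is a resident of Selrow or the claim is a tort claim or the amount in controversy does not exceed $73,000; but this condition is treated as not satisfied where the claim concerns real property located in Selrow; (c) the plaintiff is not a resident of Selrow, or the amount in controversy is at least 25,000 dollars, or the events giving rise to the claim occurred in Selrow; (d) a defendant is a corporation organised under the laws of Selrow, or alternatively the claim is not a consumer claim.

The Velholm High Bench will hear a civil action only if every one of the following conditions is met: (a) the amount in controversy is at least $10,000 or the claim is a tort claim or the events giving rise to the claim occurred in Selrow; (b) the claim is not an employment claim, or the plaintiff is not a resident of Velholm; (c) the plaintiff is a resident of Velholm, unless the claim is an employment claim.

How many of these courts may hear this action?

The Civil Court of Selrow:
  (a) Yusuf Varga resides in Selrow. Condition met.
  (b) The plaintiff resides in Selrow, so one alternative holds. And the carve-out is inapplicable — the claim does not concern real property. Condition met.
  (c) The amount in controversy is 74,000 dollars, which meets the USD 25,000 floor — that alternative is enough. Condition met.
  (d) The claim is an employment claim, not a consumer claim, so one alternative holds. Satisfied.
  → Jurisdiction lies.
The Velholm High Bench:
  (a) The amount in controversy is USD 74,000, which meets the USD 10,000 floor, which satisfies one of the alternatives. Met.
  (b) The plaintiff resides in Selrow, which is not Velholm, which satisfies one of the alternatives. Satisfied.
  (c) The plaintiff resides in Selrow, not Velholm. However, the claim is an employment claim, so the 'unless' proviso supplies this condition. Condition met.
  → Jurisdiction lies.
Courts with jurisdiction: the Civil Court of Selrow, the Velholm High Bench — 2 in total.

2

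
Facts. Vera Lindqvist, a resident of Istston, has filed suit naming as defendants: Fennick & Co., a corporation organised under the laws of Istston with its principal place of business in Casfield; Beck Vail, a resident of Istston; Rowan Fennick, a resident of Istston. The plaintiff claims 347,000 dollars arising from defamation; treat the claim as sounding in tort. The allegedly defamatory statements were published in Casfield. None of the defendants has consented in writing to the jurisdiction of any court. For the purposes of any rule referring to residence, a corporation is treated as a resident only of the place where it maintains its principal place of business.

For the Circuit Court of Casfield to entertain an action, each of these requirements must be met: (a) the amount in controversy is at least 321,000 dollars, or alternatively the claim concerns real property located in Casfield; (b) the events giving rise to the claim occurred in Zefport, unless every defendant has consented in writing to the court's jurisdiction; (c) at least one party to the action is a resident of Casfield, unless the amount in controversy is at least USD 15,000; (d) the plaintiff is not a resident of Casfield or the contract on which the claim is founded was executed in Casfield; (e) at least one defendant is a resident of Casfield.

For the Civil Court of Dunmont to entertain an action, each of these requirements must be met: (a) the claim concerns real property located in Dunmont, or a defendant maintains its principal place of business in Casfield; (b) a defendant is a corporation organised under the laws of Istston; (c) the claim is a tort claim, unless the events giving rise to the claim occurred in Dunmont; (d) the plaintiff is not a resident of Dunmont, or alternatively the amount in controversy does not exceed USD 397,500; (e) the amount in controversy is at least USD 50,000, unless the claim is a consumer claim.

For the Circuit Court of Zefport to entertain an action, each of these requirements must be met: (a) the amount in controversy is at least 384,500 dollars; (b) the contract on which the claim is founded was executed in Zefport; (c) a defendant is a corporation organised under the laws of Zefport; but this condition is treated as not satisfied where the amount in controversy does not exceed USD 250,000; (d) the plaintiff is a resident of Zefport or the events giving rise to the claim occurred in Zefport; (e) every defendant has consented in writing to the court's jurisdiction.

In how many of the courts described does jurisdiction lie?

The Circuit Court of Casfield:
  (a) The amount in controversy is 347,000 dollars, which meets the $321,000 floor, which satisfies one of the alternatives. Met.
  (b) The operative events occurred in Casfield, not Zefport. The proviso offers no rescue either, since no such written consent has been filed. Fails.
  (c) Fennick & Co. resides in Casfield. Met.
  (d) The plaintiff resides in Istston, which is not Casfield — that alternative is enough. Met.
  (e) Fennick & Co. resides in Casfield. Met.
  → Not every requirement is met — no jurisdiction.
The Civil Court of Dunmont:
  (a) Fennick & Co. has its principal place of business in Casfield — that alternative is enough. Condition met.
  (b) Fennick & Co. is organised under the laws of Istston. Condition met.
  (c) The claim is a tort claim. Condition met.
  (d) The plaintiff resides in Istston, which is not Dunmont, so one alternative holds. Met.
  (e) The amount in controversy is $347,000, which meets the USD 50,000 floor. Met.
  → All conditions met; jurisdiction exists.
The Circuit Court of Zefport:
  (a) The amount in controversy is 347,000 dollars, below the $384,500 floor. Not satisfied.
  (b) No contract (and hence no place of execution) is alleged. Fails.
  (c) The corporate defendant(s) are organised in Istston, not Zefport. Fails.
  (d) The plaintiff resides in Istston, not Zefport; the operative events occurred in Casfield, not Zefport — no alternative holds. Not met.
  (e) No such written consent has been filed. Not met.
  → Not every requirement is met — no jurisdiction.
Courts with jurisdiction: the Civil Court of Dunmont — 1 in total.

1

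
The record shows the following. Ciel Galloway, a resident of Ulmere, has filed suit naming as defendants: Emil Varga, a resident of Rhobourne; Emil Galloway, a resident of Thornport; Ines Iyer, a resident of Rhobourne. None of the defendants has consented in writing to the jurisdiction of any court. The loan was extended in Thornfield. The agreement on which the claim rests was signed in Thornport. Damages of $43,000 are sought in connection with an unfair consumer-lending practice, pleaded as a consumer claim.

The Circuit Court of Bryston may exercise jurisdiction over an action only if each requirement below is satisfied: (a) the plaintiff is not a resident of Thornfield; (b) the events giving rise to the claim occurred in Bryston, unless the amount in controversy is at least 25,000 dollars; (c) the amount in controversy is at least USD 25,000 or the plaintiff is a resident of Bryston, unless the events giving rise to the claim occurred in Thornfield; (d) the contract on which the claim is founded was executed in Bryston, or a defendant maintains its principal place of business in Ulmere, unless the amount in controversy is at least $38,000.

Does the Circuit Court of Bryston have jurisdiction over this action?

The Circuit Court of Bryston:
  (a) The plaintiff resides in Ulmere, which is not Thornfield. Met.
  (b) The operative events occurred in Thornfield, not Bryston. However, the amount in controversy is $43,000, which meets the $25,000 floor, so the 'unless' proviso supplies this condition. Met.
  (c) The amount in controversy is USD 43,000, which meets the $25,000 floor, so this disjunct is met. Met.
  (d) The contract was executed in Thornport, not Bryston; no defendant is a corporation — none of the alternatives is met. The proviso rescues it, though: the amount in controversy is $43,000, which meets the USD 38,000 floor. Condition met.
  → Every requirement is satisfied — jurisdiction.

Yes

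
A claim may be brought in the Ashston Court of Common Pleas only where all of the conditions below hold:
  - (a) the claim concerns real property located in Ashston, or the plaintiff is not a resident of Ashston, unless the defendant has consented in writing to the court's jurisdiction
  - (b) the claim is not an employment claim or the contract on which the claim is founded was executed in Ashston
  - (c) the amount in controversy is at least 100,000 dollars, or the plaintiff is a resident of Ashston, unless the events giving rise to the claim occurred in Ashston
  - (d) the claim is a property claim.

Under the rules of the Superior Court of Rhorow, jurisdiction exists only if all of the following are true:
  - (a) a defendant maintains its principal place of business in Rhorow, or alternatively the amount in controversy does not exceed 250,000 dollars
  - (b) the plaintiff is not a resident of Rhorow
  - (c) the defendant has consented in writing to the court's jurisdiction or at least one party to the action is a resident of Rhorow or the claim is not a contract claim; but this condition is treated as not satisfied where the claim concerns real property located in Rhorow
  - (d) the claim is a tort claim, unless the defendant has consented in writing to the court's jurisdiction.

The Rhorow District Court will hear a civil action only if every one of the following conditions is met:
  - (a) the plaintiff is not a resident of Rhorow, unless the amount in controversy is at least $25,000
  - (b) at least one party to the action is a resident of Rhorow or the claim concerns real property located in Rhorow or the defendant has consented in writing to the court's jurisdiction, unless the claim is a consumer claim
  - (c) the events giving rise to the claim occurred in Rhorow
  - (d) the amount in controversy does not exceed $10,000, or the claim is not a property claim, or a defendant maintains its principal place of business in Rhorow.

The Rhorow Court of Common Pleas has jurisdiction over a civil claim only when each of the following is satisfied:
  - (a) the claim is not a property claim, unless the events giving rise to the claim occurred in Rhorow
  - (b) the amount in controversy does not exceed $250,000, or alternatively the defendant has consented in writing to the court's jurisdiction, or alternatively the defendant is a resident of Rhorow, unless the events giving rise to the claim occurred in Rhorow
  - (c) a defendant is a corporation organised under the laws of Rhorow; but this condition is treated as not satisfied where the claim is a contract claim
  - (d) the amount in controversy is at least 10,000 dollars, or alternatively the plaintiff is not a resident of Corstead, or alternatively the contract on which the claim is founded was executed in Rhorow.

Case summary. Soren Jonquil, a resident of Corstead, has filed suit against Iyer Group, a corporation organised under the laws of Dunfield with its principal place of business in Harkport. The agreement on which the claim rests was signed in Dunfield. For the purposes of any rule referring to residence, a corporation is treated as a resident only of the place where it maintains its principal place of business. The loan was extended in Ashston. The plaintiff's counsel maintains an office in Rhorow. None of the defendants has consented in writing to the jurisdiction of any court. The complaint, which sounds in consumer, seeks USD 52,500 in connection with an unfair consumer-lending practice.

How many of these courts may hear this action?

0

The Ashston Court of Common Pleas:
  (a) The plaintiff resides in Corstead, which is not Ashston — that alternative is enough. Condition met.
  (b) The claim is a consumer claim, not an employment claim, which satisfies one of the alternatives. Met.
  (c) The amount in controversy is $52,500, below the USD 100,000 floor; the plaintiff resides in Corstead, not Ashston — none of the alternatives is met. The proviso rescues it, though: the operative events occurred in Ashston. Satisfied.
  (d) The claim is a consumer claim, not a property claim. Condition not met.
  → The court lacks jurisdiction.
The Superior Court of Rhorow:
  (a) The amount in controversy is $52,500, within the USD 250,000 ceiling — that alternative is enough. Met.
  (b) The plaintiff resides in Corstead, which is not Rhorow. Met.
  (c) The claim is a consumer claim, not a contract claim — that alternative is enough. The carve-out does not apply: the claim does not concern real property. Met.
  (d) The claim is a consumer claim, not a tort claim. Nor does the 'unless' clause help: no such written consent has been filed. Not met.
  → The court lacks jurisdiction.
The Rhorow District Court:
  (a) The plaintiff resides in Corstead, which is not Rhorow. Satisfied.
  (b) No party resides in Rhorow; the claim does not concern real property; no such written consent has been filed — every alternative fails. However, the claim is a consumer claim, so the 'unless' proviso supplies this condition. Met.
  (c) The operative events occurred in Ashston, not Rhorow. Not met.
  (d) The claim is a consumer claim, not a property claim, so this disjunct is met. Condition met.
  → At least one condition fails; no jurisdiction.
The Rhorow Court of Common Pleas:
  (a) The claim is a consumer claim, not a property claim. Condition met.
  (b) The amount in controversy is $52,500, within the $250,000 ceiling, which satisfies one of the alternatives. Satisfied.
  (c) The corporate defendant(s) are organised in Dunfield, not Rhorow. Fails.
  (d) The amount in controversy is $52,500, which meets the USD 10,000 floor — that alternative is enough. Condition met.
  → At least one condition fails; no jurisdiction.
No court satisfies all of its conditions.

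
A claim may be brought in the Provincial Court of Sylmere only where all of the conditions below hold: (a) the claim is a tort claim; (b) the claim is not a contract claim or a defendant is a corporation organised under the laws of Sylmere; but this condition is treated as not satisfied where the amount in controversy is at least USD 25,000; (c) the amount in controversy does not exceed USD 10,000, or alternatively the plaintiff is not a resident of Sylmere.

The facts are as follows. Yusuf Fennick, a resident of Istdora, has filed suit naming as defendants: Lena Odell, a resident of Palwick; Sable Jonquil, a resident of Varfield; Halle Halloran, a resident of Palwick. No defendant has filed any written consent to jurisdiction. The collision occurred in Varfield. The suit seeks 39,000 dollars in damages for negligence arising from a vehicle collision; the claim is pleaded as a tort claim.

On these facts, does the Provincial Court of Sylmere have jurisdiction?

The Provincial Court of Sylmere:
  (a) The claim is a tort claim. Satisfied.
  (b) The claim is a tort claim, not a contract claim, which satisfies one of the alternatives. But the carve-out bites: the amount in controversy is 39,000 dollars, which meets the USD 25,000 floor. Not met.
  (c) The plaintiff resides in Istdora, which is not Sylmere, so this disjunct is met. Satisfied.
  → The court lacks jurisdiction.

No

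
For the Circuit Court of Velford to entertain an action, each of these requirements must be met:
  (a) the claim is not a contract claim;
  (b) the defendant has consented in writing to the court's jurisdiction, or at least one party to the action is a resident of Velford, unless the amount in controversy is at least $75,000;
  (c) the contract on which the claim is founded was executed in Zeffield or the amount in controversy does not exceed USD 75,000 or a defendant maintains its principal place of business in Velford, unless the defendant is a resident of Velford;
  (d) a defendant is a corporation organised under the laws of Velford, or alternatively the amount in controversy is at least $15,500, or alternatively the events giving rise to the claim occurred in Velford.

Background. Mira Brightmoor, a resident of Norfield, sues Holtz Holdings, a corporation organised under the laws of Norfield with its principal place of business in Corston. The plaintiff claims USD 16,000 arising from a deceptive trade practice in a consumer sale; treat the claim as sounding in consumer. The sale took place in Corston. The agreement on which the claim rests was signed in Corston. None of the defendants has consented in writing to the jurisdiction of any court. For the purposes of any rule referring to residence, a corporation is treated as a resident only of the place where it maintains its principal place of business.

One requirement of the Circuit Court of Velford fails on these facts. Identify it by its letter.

(b)

The Circuit Court of Velford:
  (a) The claim is a consumer claim, not a contract claim. Condition met.
  (b) No such written consent has been filed; no party resides in Velford — no alternative holds. The proviso offers no rescue either, since the amount in controversy is USD 16,000, below the 75,000 dollars floor. Not met.
  (c) The amount in controversy is USD 16,000, within the 75,000 dollars ceiling, so this disjunct is met. Met.
  (d) The amount in controversy is 16,000 dollars, which meets the USD 15,500 floor — that alternative is enough. Met.
Only condition (b) fails.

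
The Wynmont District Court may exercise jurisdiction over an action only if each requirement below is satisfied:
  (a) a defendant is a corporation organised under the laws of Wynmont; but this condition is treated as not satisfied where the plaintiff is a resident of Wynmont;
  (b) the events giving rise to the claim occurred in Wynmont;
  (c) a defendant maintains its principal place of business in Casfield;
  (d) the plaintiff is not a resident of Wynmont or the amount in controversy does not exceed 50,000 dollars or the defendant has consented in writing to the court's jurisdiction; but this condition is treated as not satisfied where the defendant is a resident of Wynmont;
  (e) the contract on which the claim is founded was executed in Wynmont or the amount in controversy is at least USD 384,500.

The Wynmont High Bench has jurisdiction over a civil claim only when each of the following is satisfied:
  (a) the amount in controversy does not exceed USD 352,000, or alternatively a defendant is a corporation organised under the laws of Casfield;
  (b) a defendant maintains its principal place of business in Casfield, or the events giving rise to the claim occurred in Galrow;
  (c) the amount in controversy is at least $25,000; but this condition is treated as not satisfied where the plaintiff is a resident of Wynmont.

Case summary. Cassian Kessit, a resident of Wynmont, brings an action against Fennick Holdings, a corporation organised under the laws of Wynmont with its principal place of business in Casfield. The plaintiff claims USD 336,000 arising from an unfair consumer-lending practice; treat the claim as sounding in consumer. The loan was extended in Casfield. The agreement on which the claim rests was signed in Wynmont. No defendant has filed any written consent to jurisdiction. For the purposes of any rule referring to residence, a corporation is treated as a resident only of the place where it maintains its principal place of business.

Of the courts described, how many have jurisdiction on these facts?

The Wynmont District Court:
  (a) Fennick Holdings is organised under the laws of Wynmont. But the plaintiff resides in Wynmont, triggering the carve-out and defeating this condition. Not met.
  (b) The operative events occurred in Casfield, not Wynmont. Fails.
  (c) Fennick Holdings has its principal place of business in Casfield. Satisfied.
  (d) The plaintiff resides in Wynmont; the amount in controversy is $336,000, above the $50,000 ceiling; no such written consent has been filed — no alternative holds. Not met.
  (e) The contract was executed in Wynmont, which satisfies one of the alternatives. Satisfied.
  → The court lacks jurisdiction.
The Wynmont High Bench:
  (a) The amount in controversy is 336,000 dollars, within the 352,000 dollars ceiling, which satisfies one of the alternatives. Satisfied.
  (b) Fennick Holdings has its principal place of business in Casfield, which satisfies one of the alternatives. Met.
  (c) The amount in controversy is $336,000, which meets the $25,000 floor. However, the plaintiff resides in Wynmont, which falls within the stated exception and so defeats the condition. Fails.
  → Not every requirement is met — no jurisdiction.
No court satisfies all of its conditions.

0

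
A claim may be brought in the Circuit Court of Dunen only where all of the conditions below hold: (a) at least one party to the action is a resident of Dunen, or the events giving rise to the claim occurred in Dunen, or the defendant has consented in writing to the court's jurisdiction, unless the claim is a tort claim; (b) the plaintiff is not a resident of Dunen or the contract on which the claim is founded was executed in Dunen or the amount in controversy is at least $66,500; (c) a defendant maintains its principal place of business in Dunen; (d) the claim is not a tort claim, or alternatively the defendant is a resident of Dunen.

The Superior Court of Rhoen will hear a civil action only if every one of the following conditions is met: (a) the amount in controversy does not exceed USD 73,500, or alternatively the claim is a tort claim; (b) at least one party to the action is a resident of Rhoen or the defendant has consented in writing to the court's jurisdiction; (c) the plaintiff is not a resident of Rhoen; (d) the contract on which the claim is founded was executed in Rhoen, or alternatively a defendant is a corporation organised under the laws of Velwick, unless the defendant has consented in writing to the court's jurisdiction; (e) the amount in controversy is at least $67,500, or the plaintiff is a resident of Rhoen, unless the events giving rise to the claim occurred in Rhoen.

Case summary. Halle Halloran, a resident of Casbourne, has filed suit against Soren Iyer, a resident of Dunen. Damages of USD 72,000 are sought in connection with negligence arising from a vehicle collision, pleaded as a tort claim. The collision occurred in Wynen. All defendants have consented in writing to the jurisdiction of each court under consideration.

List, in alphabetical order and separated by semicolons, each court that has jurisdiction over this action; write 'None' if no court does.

The Circuit Court of Dunen:
  (a) Soren Iyer resides in Dunen, so one alternative holds. Condition met.
  (b) The plaintiff resides in Casbourne, which is not Dunen — that alternative is enough. Satisfied.
  (c) No defendant is a corporation. Not met.
  (d) The defendant resides in Dunen, so this disjunct is met. Satisfied.
  → No jurisdiction.
The Superior Court of Rhoen:
  (a) The amount in controversy is 72,000 dollars, within the 73,500 dollars ceiling, so this disjunct is met. Met.
  (b) Every defendant has filed written consent, which satisfies one of the alternatives. Satisfied.
  (c) The plaintiff resides in Casbourne, which is not Rhoen. Condition met.
  (d) No contract (and hence no place of execution) is alleged; no defendant is a corporation — no alternative holds. However, every defendant has filed written consent, so the 'unless' proviso supplies this condition. Satisfied.
  (e) The amount in controversy is 72,000 dollars, which meets the $67,500 floor, so one alternative holds. Condition met.
  → The court has jurisdiction.

the Superior Court of Rhoen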